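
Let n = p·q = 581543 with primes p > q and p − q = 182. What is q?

Since p = q + 182, we have 581543 = q(q + 182), so q² + 182q − 581543 = 0.
Discriminant: 182² + 4·581543 = 33124 + 2326172 = 2359296; √2359296 = 1536.
q = (−182 + 1536)/2 = 677, and p = q + 182 = 859.
Check: 677 · 859 = 581543.

677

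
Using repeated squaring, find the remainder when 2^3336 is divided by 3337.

1835

2^1 ≡ 2 (mod 3337)
2^2 ≡ 2^2 = 4 ≡ 4 (mod 3337)
2^4 ≡ 4^2 = 16 ≡ 16 (mod 3337)
2^8 ≡ 16^2 = 256 ≡ 256 (mod 3337)
2^16 ≡ 256^2 = 65536 ≡ 2133 (mod 3337)
2^32 ≡ 2133^2 = 4549689 ≡ 1358 (mod 3337)
2^64 ≡ 1358^2 = 1844164 ≡ 2140 (mod 3337)
2^128 ≡ 2140^2 = 4579600 ≡ 1236 (mod 3337)
2^256 ≡ 1236^2 = 1527696 ≡ 2687 (mod 3337)
2^512 ≡ 2687^2 = 7219969 ≡ 2038 (mod 3337)
2^1024 ≡ 2038^2 = 4153444 ≡ 2216 (mod 3337)
2^2048 ≡ 2216^2 = 4910656 ≡ 1929 (mod 3337)
3336 = 2048 + 1024 + 256 + 8 in binary powers of 2.
So 2^3336 ≡ 1929 · 2216 · 2687 · 256 ≡ 1835 (mod 3337).
Since 1835 ≠ 1, base 2 is a Fermat witness: 3337 is composite.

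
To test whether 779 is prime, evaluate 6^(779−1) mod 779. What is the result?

6^1 ≡ 6 (mod 779)
6^2 ≡ 6^2 = 36 ≡ 36 (mod 779)
6^4 ≡ 36^2 = 1296 ≡ 517 (mod 779)
6^8 ≡ 517^2 = 267289 ≡ 92 (mod 779)
6^16 ≡ 92^2 = 8464 ≡ 674 (mod 779)
6^32 ≡ 674^2 = 454276 ≡ 119 (mod 779)
6^64 ≡ 119^2 = 14161 ≡ 139 (mod 779)
6^128 ≡ 139^2 = 19321 ≡ 625 (mod 779)
6^256 ≡ 625^2 = 390625 ≡ 346 (mod 779)
6^512 ≡ 346^2 = 119716 ≡ 529 (mod 779)
778 = 512 + 256 + 8 + 2 in binary powers of 2.
So 6^778 ≡ 529 · 346 · 92 · 36 ≡ 156 (mod 779).
Since 156 ≠ 1, base 6 is a Fermat witness: 779 is composite.

156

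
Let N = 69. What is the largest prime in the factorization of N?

23

69 = 3 · 23
23 is prime.
So 69 = 3 · 23; the largest prime factor is 23.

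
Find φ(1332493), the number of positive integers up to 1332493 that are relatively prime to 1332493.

Factor: 1332493 = 79 · 101 · 167.
φ(1332493) = (79−1) · (101−1) · (167−1) = 78 · 100 · 166 = 1294800.

1294800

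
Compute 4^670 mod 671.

474

4^1 ≡ 4 (mod 671)
4^2 ≡ 4^2 = 16 ≡ 16 (mod 671)
4^4 ≡ 16^2 = 256 ≡ 256 (mod 671)
4^8 ≡ 256^2 = 65536 ≡ 449 (mod 671)
4^16 ≡ 449^2 = 201601 ≡ 301 (mod 671)
4^32 ≡ 301^2 = 90601 ≡ 16 (mod 671)
4^64 ≡ 16^2 = 256 ≡ 256 (mod 671)
4^128 ≡ 256^2 = 65536 ≡ 449 (mod 671)
4^256 ≡ 449^2 = 201601 ≡ 301 (mod 671)
4^512 ≡ 301^2 = 90601 ≡ 16 (mod 671)
670 = 512 + 128 + 16 + 8 + 4 + 2 in binary powers of 2.
So 4^670 ≡ 16 · 449 · 301 · 449 · 256 · 16 ≡ 474 (mod 671).
Since 474 ≠ 1, base 4 is a Fermat witness: 671 is composite.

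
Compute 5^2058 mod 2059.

5^1 ≡ 5 (mod 2059)
5^2 ≡ 5^2 = 25 ≡ 25 (mod 2059)
5^4 ≡ 25^2 = 625 ≡ 625 (mod 2059)
5^8 ≡ 625^2 = 390625 ≡ 1474 (mod 2059)
5^16 ≡ 1474^2 = 2172676 ≡ 431 (mod 2059)
5^32 ≡ 431^2 = 185761 ≡ 451 (mod 2059)
5^64 ≡ 451^2 = 203401 ≡ 1619 (mod 2059)
5^128 ≡ 1619^2 = 2621161 ≡ 54 (mod 2059)
5^256 ≡ 54^2 = 2916 ≡ 857 (mod 2059)
5^512 ≡ 857^2 = 734449 ≡ 1445 (mod 2059)
5^1024 ≡ 1445^2 = 2088025 ≡ 199 (mod 2059)
5^2048 ≡ 199^2 = 39601 ≡ 480 (mod 2059)
2058 = 2048 + 8 + 2 in binary powers of 2.
So 5^2058 ≡ 480 · 1474 · 25 ≡ 1190 (mod 2059).
Since 1190 ≠ 1, base 5 is a Fermat witness: 2059 is composite.

1190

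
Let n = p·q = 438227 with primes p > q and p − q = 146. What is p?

Since p = q + 146, we have 438227 = q(q + 146), so q² + 146q − 438227 = 0.
Discriminant: 146² + 4·438227 = 21316 + 1752908 = 1774224; √1774224 = 1332.
q = (−146 + 1332)/2 = 593, and p = q + 146 = 739.
Check: 593 · 739 = 438227.

739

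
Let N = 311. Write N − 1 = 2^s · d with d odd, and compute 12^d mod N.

311 − 1 = 310 = 2^1 · 155, so d = 155.
12^1 ≡ 12 (mod 311)
12^2 ≡ 12^2 = 144 ≡ 144 (mod 311)
12^4 ≡ 144^2 = 20736 ≡ 210 (mod 311)
12^8 ≡ 210^2 = 44100 ≡ 249 (mod 311)
12^16 ≡ 249^2 = 62001 ≡ 112 (mod 311)
12^32 ≡ 112^2 = 12544 ≡ 104 (mod 311)
12^64 ≡ 104^2 = 10816 ≡ 242 (mod 311)
12^128 ≡ 242^2 = 58564 ≡ 96 (mod 311)
155 = 128 + 16 + 8 + 2 + 1 in binary powers of 2.
So 12^155 ≡ 96 · 112 · 249 · 144 · 12 ≡ 1 (mod 311).
Since 12^d ≡ 1 (mod 311), base 12 does not prove 311 composite.

1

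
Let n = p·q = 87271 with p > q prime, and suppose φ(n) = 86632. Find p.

443

φ(n) = (p−1)(q−1) = n − (p+q) + 1, so p + q = 87271 − 86632 + 1 = 640.
p and q are the roots of t² − 640t + 87271 = 0.
Discriminant: 640² − 4·87271 = 409600 − 349084 = 60516; √60516 = 246.
q = (640 − 246)/2 = 197, p = (640 + 246)/2 = 443.
Check: 197 · 443 = 87271.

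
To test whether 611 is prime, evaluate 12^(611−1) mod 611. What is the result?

118

12^1 ≡ 12 (mod 611)
12^2 ≡ 12^2 = 144 ≡ 144 (mod 611)
12^4 ≡ 144^2 = 20736 ≡ 573 (mod 611)
12^8 ≡ 573^2 = 328329 ≡ 222 (mod 611)
12^16 ≡ 222^2 = 49284 ≡ 404 (mod 611)
12^32 ≡ 404^2 = 163216 ≡ 79 (mod 611)
12^64 ≡ 79^2 = 6241 ≡ 131 (mod 611)
12^128 ≡ 131^2 = 17161 ≡ 53 (mod 611)
12^256 ≡ 53^2 = 2809 ≡ 365 (mod 611)
12^512 ≡ 365^2 = 133225 ≡ 27 (mod 611)
610 = 512 + 64 + 32 + 2 in binary powers of 2.
So 12^610 ≡ 27 · 131 · 79 · 144 ≡ 118 (mod 611).
Since 118 ≠ 1, base 12 is a Fermat witness: 611 is composite.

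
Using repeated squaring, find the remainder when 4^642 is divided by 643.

4^1 ≡ 4 (mod 643)
4^2 ≡ 4^2 = 16 ≡ 16 (mod 643)
4^4 ≡ 16^2 = 256 ≡ 256 (mod 643)
4^8 ≡ 256^2 = 65536 ≡ 593 (mod 643)
4^16 ≡ 593^2 = 351649 ≡ 571 (mod 643)
4^32 ≡ 571^2 = 326041 ≡ 40 (mod 643)
4^64 ≡ 40^2 = 1600 ≡ 314 (mod 643)
4^128 ≡ 314^2 = 98596 ≡ 217 (mod 643)
4^256 ≡ 217^2 = 47089 ≡ 150 (mod 643)
4^512 ≡ 150^2 = 22500 ≡ 638 (mod 643)
642 = 512 + 128 + 2 in binary powers of 2.
So 4^642 ≡ 638 · 217 · 16 ≡ 1 (mod 643).
Since the result is 1, base 4 gives no evidence that 643 is composite.

1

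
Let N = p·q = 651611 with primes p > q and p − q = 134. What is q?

743

Since p = q + 134, we have 651611 = q(q + 134), so q² + 134q − 651611 = 0.
Discriminant: 134² + 4·651611 = 17956 + 2606444 = 2624400; √2624400 = 1620.
q = (−134 + 1620)/2 = 743, and p = q + 134 = 877.
Check: 743 · 877 = 651611.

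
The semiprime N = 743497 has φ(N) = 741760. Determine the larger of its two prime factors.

977

φ(n) = (p−1)(q−1) = n − (p+q) + 1, so p + q = 743497 − 741760 + 1 = 1738.
p and q are the roots of t² − 1738t + 743497 = 0.
Discriminant: 1738² − 4·743497 = 3020644 − 2973988 = 46656; √46656 = 216.
q = (1738 − 216)/2 = 761, p = (1738 + 216)/2 = 977.
Check: 761 · 977 = 743497.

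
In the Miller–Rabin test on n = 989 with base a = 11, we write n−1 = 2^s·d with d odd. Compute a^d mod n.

465

989 − 1 = 988 = 2^2 · 247, so d = 247.
11^1 ≡ 11 (mod 989)
11^2 ≡ 11^2 = 121 ≡ 121 (mod 989)
11^4 ≡ 121^2 = 14641 ≡ 795 (mod 989)
11^8 ≡ 795^2 = 632025 ≡ 54 (mod 989)
11^16 ≡ 54^2 = 2916 ≡ 938 (mod 989)
11^32 ≡ 938^2 = 879844 ≡ 623 (mod 989)
11^64 ≡ 623^2 = 388129 ≡ 441 (mod 989)
11^128 ≡ 441^2 = 194481 ≡ 637 (mod 989)
247 = 128 + 64 + 32 + 16 + 4 + 2 + 1 in binary powers of 2.
So 11^247 ≡ 637 · 441 · 623 · 938 · 795 · 121 · 11 ≡ 465 (mod 989).
Squaring chain: 465 → 623; never reaches −1, so base 11 is a Miller–Rabin witness that 989 is composite.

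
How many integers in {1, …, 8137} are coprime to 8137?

Factor: 8137 = 79 · 103.
φ(8137) = (79−1) · (103−1) = 78 · 102 = 7956.

7956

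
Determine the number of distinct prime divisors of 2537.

2

2537 = 43 · 59
2537 = 43 · 59, which has 2 distinct prime factors.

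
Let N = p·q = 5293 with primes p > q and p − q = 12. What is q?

67

Since p = q + 12, we have 5293 = q(q + 12), so q² + 12q − 5293 = 0.
Discriminant: 12² + 4·5293 = 144 + 21172 = 21316; √21316 = 146.
q = (−12 + 146)/2 = 67, and p = q + 12 = 79.
Check: 67 · 79 = 5293.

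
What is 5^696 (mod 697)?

611

5^1 ≡ 5 (mod 697)
5^2 ≡ 5^2 = 25 ≡ 25 (mod 697)
5^4 ≡ 25^2 = 625 ≡ 625 (mod 697)
5^8 ≡ 625^2 = 390625 ≡ 305 (mod 697)
5^16 ≡ 305^2 = 93025 ≡ 324 (mod 697)
5^32 ≡ 324^2 = 104976 ≡ 426 (mod 697)
5^64 ≡ 426^2 = 181476 ≡ 256 (mod 697)
5^128 ≡ 256^2 = 65536 ≡ 18 (mod 697)
5^256 ≡ 18^2 = 324 ≡ 324 (mod 697)
5^512 ≡ 324^2 = 104976 ≡ 426 (mod 697)
696 = 512 + 128 + 32 + 16 + 8 in binary powers of 2.
So 5^696 ≡ 426 · 18 · 426 · 324 · 305 ≡ 611 (mod 697).
Since 611 ≠ 1, base 5 is a Fermat witness: 697 is composite.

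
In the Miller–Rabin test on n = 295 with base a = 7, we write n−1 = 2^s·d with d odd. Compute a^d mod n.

295 − 1 = 294 = 2^1 · 147, so d = 147.
7^1 ≡ 7 (mod 295)
7^2 ≡ 7^2 = 49 ≡ 49 (mod 295)
7^4 ≡ 49^2 = 2401 ≡ 41 (mod 295)
7^8 ≡ 41^2 = 1681 ≡ 206 (mod 295)
7^16 ≡ 206^2 = 42436 ≡ 251 (mod 295)
7^32 ≡ 251^2 = 63001 ≡ 166 (mod 295)
7^64 ≡ 166^2 = 27556 ≡ 121 (mod 295)
7^128 ≡ 121^2 = 14641 ≡ 186 (mod 295)
147 = 128 + 16 + 2 + 1 in binary powers of 2.
So 7^147 ≡ 186 · 251 · 49 · 7 ≡ 108 (mod 295).
Squaring chain: 108; never reaches −1, so base 7 is a Miller–Rabin witness that 295 is composite.

108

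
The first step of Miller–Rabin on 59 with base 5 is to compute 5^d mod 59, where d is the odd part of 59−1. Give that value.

1

59 − 1 = 58 = 2^1 · 29, so d = 29.
5^1 ≡ 5 (mod 59)
5^2 ≡ 5^2 = 25 ≡ 25 (mod 59)
5^4 ≡ 25^2 = 625 ≡ 35 (mod 59)
5^8 ≡ 35^2 = 1225 ≡ 45 (mod 59)
5^16 ≡ 45^2 = 2025 ≡ 19 (mod 59)
29 = 16 + 8 + 4 + 1 in binary powers of 2.
So 5^29 ≡ 19 · 45 · 35 · 5 ≡ 1 (mod 59).
Since 5^d ≡ 1 (mod 59), base 5 does not prove 59 composite.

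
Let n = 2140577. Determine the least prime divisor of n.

2140577 is odd.
Digit sum 26, not divisible by 3.
Ends in 7: not divisible by 5.
7: 2140577 = 7·305796 + 5
11: 2140577 = 11·194597 + 10
13: 2140577 = 13·164659 + 10
17: 2140577 = 17·125916 + 5
19: 2140577 = 19·112661 + 18
23: 2140577 = 23·93068 + 13
29: 2140577 = 29·73813

29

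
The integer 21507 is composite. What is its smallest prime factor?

21507 is odd.
Digit sum 15, divisible by 3.

3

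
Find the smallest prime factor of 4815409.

41

4815409 is odd.
Digit sum 31, not divisible by 3.
Ends in 9: not divisible by 5.
7: 4815409 = 7·687915 + 4
11: 4815409 = 11·437764 + 5
13: 4815409 = 13·370416 + 1
17: 4815409 = 17·283259 + 6
19: 4815409 = 19·253442 + 11
23: 4815409 = 23·209365 + 14
29: 4815409 = 29·166048 + 17
31: 4815409 = 31·155335 + 24
37: 4815409 = 37·130146 + 7
41: 4815409 = 41·117449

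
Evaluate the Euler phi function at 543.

Factor: 543 = 3 · 181.
φ(543) = (3−1) · (181−1) = 2 · 180 = 360.

360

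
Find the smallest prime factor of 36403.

59

36403 is odd.
Digit sum 16, not divisible by 3.
Ends in 3: not divisible by 5.
7: 36403 = 7·5200 + 3
11: 36403 = 11·3309 + 4
13: 36403 = 13·2800 + 3
17: 36403 = 17·2141 + 6
19: 36403 = 19·1915 + 18
23: 36403 = 23·1582 + 17
29: 36403 = 29·1255 + 8
31: 36403 = 31·1174 + 9
37: 36403 = 37·983 + 32
41: 36403 = 41·887 + 36
43: 36403 = 43·846 + 25
47: 36403 = 47·774 + 25
53: 36403 = 53·686 + 45
59: 36403 = 59·617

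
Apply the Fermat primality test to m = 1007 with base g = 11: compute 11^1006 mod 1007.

334

11^1 ≡ 11 (mod 1007)
11^2 ≡ 11^2 = 121 ≡ 121 (mod 1007)
11^4 ≡ 121^2 = 14641 ≡ 543 (mod 1007)
11^8 ≡ 543^2 = 294849 ≡ 805 (mod 1007)
11^16 ≡ 805^2 = 648025 ≡ 524 (mod 1007)
11^32 ≡ 524^2 = 274576 ≡ 672 (mod 1007)
11^64 ≡ 672^2 = 451584 ≡ 448 (mod 1007)
11^128 ≡ 448^2 = 200704 ≡ 311 (mod 1007)
11^256 ≡ 311^2 = 96721 ≡ 49 (mod 1007)
11^512 ≡ 49^2 = 2401 ≡ 387 (mod 1007)
1006 = 512 + 256 + 128 + 64 + 32 + 8 + 4 + 2 in binary powers of 2.
So 11^1006 ≡ 387 · 49 · 311 · 448 · 672 · 805 · 543 · 121 ≡ 334 (mod 1007).
Since 334 ≠ 1, base 11 is a Fermat witness: 1007 is composite.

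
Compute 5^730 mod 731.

5^1 ≡ 5 (mod 731)
5^2 ≡ 5^2 = 25 ≡ 25 (mod 731)
5^4 ≡ 25^2 = 625 ≡ 625 (mod 731)
5^8 ≡ 625^2 = 390625 ≡ 271 (mod 731)
5^16 ≡ 271^2 = 73441 ≡ 341 (mod 731)
5^32 ≡ 341^2 = 116281 ≡ 52 (mod 731)
5^64 ≡ 52^2 = 2704 ≡ 511 (mod 731)
5^128 ≡ 511^2 = 261121 ≡ 154 (mod 731)
5^256 ≡ 154^2 = 23716 ≡ 324 (mod 731)
5^512 ≡ 324^2 = 104976 ≡ 443 (mod 731)
730 = 512 + 128 + 64 + 16 + 8 + 2 in binary powers of 2.
So 5^730 ≡ 443 · 154 · 511 · 341 · 271 · 25 ≡ 298 (mod 731).
Since 298 ≠ 1, base 5 is a Fermat witness: 731 is composite.

298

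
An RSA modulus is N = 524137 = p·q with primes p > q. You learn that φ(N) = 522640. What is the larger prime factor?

941

φ(n) = (p−1)(q−1) = n − (p+q) + 1, so p + q = 524137 − 522640 + 1 = 1498.
p and q are the roots of t² − 1498t + 524137 = 0.
Discriminant: 1498² − 4·524137 = 2244004 − 2096548 = 147456; √147456 = 384.
q = (1498 − 384)/2 = 557, p = (1498 + 384)/2 = 941.
Check: 557 · 941 = 524137.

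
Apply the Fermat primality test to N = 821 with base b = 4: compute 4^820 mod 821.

4^1 ≡ 4 (mod 821)
4^2 ≡ 4^2 = 16 ≡ 16 (mod 821)
4^4 ≡ 16^2 = 256 ≡ 256 (mod 821)
4^8 ≡ 256^2 = 65536 ≡ 677 (mod 821)
4^16 ≡ 677^2 = 458329 ≡ 211 (mod 821)
4^32 ≡ 211^2 = 44521 ≡ 187 (mod 821)
4^64 ≡ 187^2 = 34969 ≡ 487 (mod 821)
4^128 ≡ 487^2 = 237169 ≡ 721 (mod 821)
4^256 ≡ 721^2 = 519841 ≡ 148 (mod 821)
4^512 ≡ 148^2 = 21904 ≡ 558 (mod 821)
820 = 512 + 256 + 32 + 16 + 4 in binary powers of 2.
So 4^820 ≡ 558 · 148 · 187 · 211 · 256 ≡ 1 (mod 821).
Since the result is 1, base 4 gives no evidence that 821 is composite.

1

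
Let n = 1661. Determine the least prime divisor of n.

11

1661 is odd.
Digit sum 14, not divisible by 3.
Ends in 1: not divisible by 5.
7: 1661 = 7·237 + 2
11: 1661 = 11·151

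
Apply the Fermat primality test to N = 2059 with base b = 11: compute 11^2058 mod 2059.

11^1 ≡ 11 (mod 2059)
11^2 ≡ 11^2 = 121 ≡ 121 (mod 2059)
11^4 ≡ 121^2 = 14641 ≡ 228 (mod 2059)
11^8 ≡ 228^2 = 51984 ≡ 509 (mod 2059)
11^16 ≡ 509^2 = 259081 ≡ 1706 (mod 2059)
11^32 ≡ 1706^2 = 2910436 ≡ 1069 (mod 2059)
11^64 ≡ 1069^2 = 1142761 ≡ 16 (mod 2059)
11^128 ≡ 16^2 = 256 ≡ 256 (mod 2059)
11^256 ≡ 256^2 = 65536 ≡ 1707 (mod 2059)
11^512 ≡ 1707^2 = 2913849 ≡ 364 (mod 2059)
11^1024 ≡ 364^2 = 132496 ≡ 720 (mod 2059)
11^2048 ≡ 720^2 = 518400 ≡ 1591 (mod 2059)
2058 = 2048 + 8 + 2 in binary powers of 2.
So 11^2058 ≡ 1591 · 509 · 121 ≡ 289 (mod 2059).
Since 289 ≠ 1, base 11 is a Fermat witness: 2059 is composite.

289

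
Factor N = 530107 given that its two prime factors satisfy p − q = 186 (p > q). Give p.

827

Since p = q + 186, we have 530107 = q(q + 186), so q² + 186q − 530107 = 0.
Discriminant: 186² + 4·530107 = 34596 + 2120428 = 2155024; √2155024 = 1468.
q = (−186 + 1468)/2 = 641, and p = q + 186 = 827.
Check: 641 · 827 = 530107.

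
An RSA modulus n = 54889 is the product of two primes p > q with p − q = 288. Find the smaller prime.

Since p = q + 288, we have 54889 = q(q + 288), so q² + 288q − 54889 = 0.
Discriminant: 288² + 4·54889 = 82944 + 219556 = 302500; √302500 = 550.
q = (−288 + 550)/2 = 131, and p = q + 288 = 419.
Check: 131 · 419 = 54889.

131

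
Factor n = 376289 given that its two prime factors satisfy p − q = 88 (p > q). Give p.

659

Since p = q + 88, we have 376289 = q(q + 88), so q² + 88q − 376289 = 0.
Discriminant: 88² + 4·376289 = 7744 + 1505156 = 1512900; √1512900 = 1230.
q = (−88 + 1230)/2 = 571, and p = q + 88 = 659.
Check: 571 · 659 = 376289.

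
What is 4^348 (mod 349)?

4^1 ≡ 4 (mod 349)
4^2 ≡ 4^2 = 16 ≡ 16 (mod 349)
4^4 ≡ 16^2 = 256 ≡ 256 (mod 349)
4^8 ≡ 256^2 = 65536 ≡ 273 (mod 349)
4^16 ≡ 273^2 = 74529 ≡ 192 (mod 349)
4^32 ≡ 192^2 = 36864 ≡ 219 (mod 349)
4^64 ≡ 219^2 = 47961 ≡ 148 (mod 349)
4^128 ≡ 148^2 = 21904 ≡ 266 (mod 349)
4^256 ≡ 266^2 = 70756 ≡ 258 (mod 349)
348 = 256 + 64 + 16 + 8 + 4 in binary powers of 2.
So 4^348 ≡ 258 · 148 · 192 · 273 · 256 ≡ 1 (mod 349).
Since the result is 1, base 4 gives no evidence that 349 is composite.

1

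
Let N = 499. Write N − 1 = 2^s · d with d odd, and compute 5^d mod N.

1

499 − 1 = 498 = 2^1 · 249, so d = 249.
5^1 ≡ 5 (mod 499)
5^2 ≡ 5^2 = 25 ≡ 25 (mod 499)
5^4 ≡ 25^2 = 625 ≡ 126 (mod 499)
5^8 ≡ 126^2 = 15876 ≡ 407 (mod 499)
5^16 ≡ 407^2 = 165649 ≡ 480 (mod 499)
5^32 ≡ 480^2 = 230400 ≡ 361 (mod 499)
5^64 ≡ 361^2 = 130321 ≡ 82 (mod 499)
5^128 ≡ 82^2 = 6724 ≡ 237 (mod 499)
249 = 128 + 64 + 32 + 16 + 8 + 1 in binary powers of 2.
So 5^249 ≡ 237 · 82 · 361 · 480 · 407 · 5 ≡ 1 (mod 499).
Since 5^d ≡ 1 (mod 499), base 5 does not prove 499 composite.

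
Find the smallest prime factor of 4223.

41

4223 is odd.
Digit sum 11, not divisible by 3.
Ends in 3: not divisible by 5.
7: 4223 = 7·603 + 2
11: 4223 = 11·383 + 10
13: 4223 = 13·324 + 11
17: 4223 = 17·248 + 7
19: 4223 = 19·222 + 5
23: 4223 = 23·183 + 14
29: 4223 = 29·145 + 18
31: 4223 = 31·136 + 7
37: 4223 = 37·114 + 5
41: 4223 = 41·103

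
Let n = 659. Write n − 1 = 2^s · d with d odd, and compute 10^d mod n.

659 − 1 = 658 = 2^1 · 329, so d = 329.
10^1 ≡ 10 (mod 659)
10^2 ≡ 10^2 = 100 ≡ 100 (mod 659)
10^4 ≡ 100^2 = 10000 ≡ 115 (mod 659)
10^8 ≡ 115^2 = 13225 ≡ 45 (mod 659)
10^16 ≡ 45^2 = 2025 ≡ 48 (mod 659)
10^32 ≡ 48^2 = 2304 ≡ 327 (mod 659)
10^64 ≡ 327^2 = 106929 ≡ 171 (mod 659)
10^128 ≡ 171^2 = 29241 ≡ 245 (mod 659)
10^256 ≡ 245^2 = 60025 ≡ 56 (mod 659)
329 = 256 + 64 + 8 + 1 in binary powers of 2.
So 10^329 ≡ 56 · 171 · 45 · 10 ≡ 658 (mod 659).
Since 10^d ≡ 658 (mod 659), base 10 does not prove 659 composite.

658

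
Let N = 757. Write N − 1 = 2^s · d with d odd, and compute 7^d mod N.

757 − 1 = 756 = 2^2 · 189, so d = 189.
7^1 ≡ 7 (mod 757)
7^2 ≡ 7^2 = 49 ≡ 49 (mod 757)
7^4 ≡ 49^2 = 2401 ≡ 130 (mod 757)
7^8 ≡ 130^2 = 16900 ≡ 246 (mod 757)
7^16 ≡ 246^2 = 60516 ≡ 713 (mod 757)
7^32 ≡ 713^2 = 508369 ≡ 422 (mod 757)
7^64 ≡ 422^2 = 178084 ≡ 189 (mod 757)
7^128 ≡ 189^2 = 35721 ≡ 142 (mod 757)
189 = 128 + 32 + 16 + 8 + 4 + 1 in binary powers of 2.
So 7^189 ≡ 142 · 422 · 713 · 246 · 130 · 7 ≡ 1 (mod 757).
Since 7^d ≡ 1 (mod 757), base 7 does not prove 757 composite.

1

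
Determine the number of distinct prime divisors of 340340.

340340 = 2^2 · 85085
85085 = 5 · 17017
17017 = 7 · 2431
2431 = 11 · 221
221 = 13 · 17
340340 = 2^2 · 5 · 7 · 11 · 13 · 17, which has 6 distinct prime factors.

6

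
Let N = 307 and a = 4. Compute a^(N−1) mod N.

4^1 ≡ 4 (mod 307)
4^2 ≡ 4^2 = 16 ≡ 16 (mod 307)
4^4 ≡ 16^2 = 256 ≡ 256 (mod 307)
4^8 ≡ 256^2 = 65536 ≡ 145 (mod 307)
4^16 ≡ 145^2 = 21025 ≡ 149 (mod 307)
4^32 ≡ 149^2 = 22201 ≡ 97 (mod 307)
4^64 ≡ 97^2 = 9409 ≡ 199 (mod 307)
4^128 ≡ 199^2 = 39601 ≡ 305 (mod 307)
4^256 ≡ 305^2 = 93025 ≡ 4 (mod 307)
306 = 256 + 32 + 16 + 2 in binary powers of 2.
So 4^306 ≡ 4 · 97 · 149 · 16 ≡ 1 (mod 307).
Since the result is 1, base 4 gives no evidence that 307 is composite.

1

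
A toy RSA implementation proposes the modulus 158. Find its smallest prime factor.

158 is even: 2 divides it.

2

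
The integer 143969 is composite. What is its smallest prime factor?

7

143969 is odd.
Digit sum 32, not divisible by 3.
Ends in 9: not divisible by 5.
7: 143969 = 7·20567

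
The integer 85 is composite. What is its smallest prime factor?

5

85 is odd.
Digit sum 13, not divisible by 3.
Ends in 5: divisible by 5.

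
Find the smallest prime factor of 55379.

55379 is odd.
Digit sum 29, not divisible by 3.
Ends in 9: not divisible by 5.
7: 55379 = 7·7911 + 2
11: 55379 = 11·5034 + 5
13: 55379 = 13·4259 + 12
17: 55379 = 17·3257 + 10
19: 55379 = 19·2914 + 13
23: 55379 = 23·2407 + 18
29: 55379 = 29·1909 + 18
31: 55379 = 31·1786 + 13
37: 55379 = 37·1496 + 27
41: 55379 = 41·1350 + 29
43: 55379 = 43·1287 + 38
47: 55379 = 47·1178 + 13
53: 55379 = 53·1044 + 47
59: 55379 = 59·938 + 37
61: 55379 = 61·907 + 52
67: 55379 = 67·826 + 37
71: 55379 = 71·779 + 70
73: 55379 = 73·758 + 45
79: 55379 = 79·701

79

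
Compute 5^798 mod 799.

440

5^1 ≡ 5 (mod 799)
5^2 ≡ 5^2 = 25 ≡ 25 (mod 799)
5^4 ≡ 25^2 = 625 ≡ 625 (mod 799)
5^8 ≡ 625^2 = 390625 ≡ 713 (mod 799)
5^16 ≡ 713^2 = 508369 ≡ 205 (mod 799)
5^32 ≡ 205^2 = 42025 ≡ 477 (mod 799)
5^64 ≡ 477^2 = 227529 ≡ 613 (mod 799)
5^128 ≡ 613^2 = 375769 ≡ 239 (mod 799)
5^256 ≡ 239^2 = 57121 ≡ 392 (mod 799)
5^512 ≡ 392^2 = 153664 ≡ 256 (mod 799)
798 = 512 + 256 + 16 + 8 + 4 + 2 in binary powers of 2.
So 5^798 ≡ 256 · 392 · 205 · 713 · 625 · 25 ≡ 440 (mod 799).
Since 440 ≠ 1, base 5 is a Fermat witness: 799 is composite.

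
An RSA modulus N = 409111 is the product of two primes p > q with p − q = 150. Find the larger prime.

719

Since p = q + 150, we have 409111 = q(q + 150), so q² + 150q − 409111 = 0.
Discriminant: 150² + 4·409111 = 22500 + 1636444 = 1658944; √1658944 = 1288.
q = (−150 + 1288)/2 = 569, and p = q + 150 = 719.
Check: 569 · 719 = 409111.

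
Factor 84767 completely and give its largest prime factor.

84767 = 29 · 2923
2923 = 37 · 79
79 is prime.
So 84767 = 29 · 37 · 79; the largest prime factor is 79.

79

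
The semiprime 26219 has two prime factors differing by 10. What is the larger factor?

Since p = q + 10, we have 26219 = q(q + 10), so q² + 10q − 26219 = 0.
Discriminant: 10² + 4·26219 = 100 + 104876 = 104976; √104976 = 324.
q = (−10 + 324)/2 = 157, and p = q + 10 = 167.
Check: 157 · 167 = 26219.

167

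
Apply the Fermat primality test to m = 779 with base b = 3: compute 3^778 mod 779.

3^1 ≡ 3 (mod 779)
3^2 ≡ 3^2 = 9 ≡ 9 (mod 779)
3^4 ≡ 9^2 = 81 ≡ 81 (mod 779)
3^8 ≡ 81^2 = 6561 ≡ 329 (mod 779)
3^16 ≡ 329^2 = 108241 ≡ 739 (mod 779)
3^32 ≡ 739^2 = 546121 ≡ 42 (mod 779)
3^64 ≡ 42^2 = 1764 ≡ 206 (mod 779)
3^128 ≡ 206^2 = 42436 ≡ 370 (mod 779)
3^256 ≡ 370^2 = 136900 ≡ 575 (mod 779)
3^512 ≡ 575^2 = 330625 ≡ 329 (mod 779)
778 = 512 + 256 + 8 + 2 in binary powers of 2.
So 3^778 ≡ 329 · 575 · 329 · 9 ≡ 214 (mod 779).
Since 214 ≠ 1, base 3 is a Fermat witness: 779 is composite.

214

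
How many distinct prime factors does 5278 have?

5278 = 2 · 2639
2639 = 7 · 377
377 = 13 · 29
5278 = 2 · 7 · 13 · 29, which has 4 distinct prime factors.

4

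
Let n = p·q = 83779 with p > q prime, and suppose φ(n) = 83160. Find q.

199

φ(n) = (p−1)(q−1) = n − (p+q) + 1, so p + q = 83779 − 83160 + 1 = 620.
p and q are the roots of t² − 620t + 83779 = 0.
Discriminant: 620² − 4·83779 = 384400 − 335116 = 49284; √49284 = 222.
q = (620 − 222)/2 = 199, p = (620 + 222)/2 = 421.
Check: 199 · 421 = 83779.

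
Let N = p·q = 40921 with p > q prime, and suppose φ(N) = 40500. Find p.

271

φ(n) = (p−1)(q−1) = n − (p+q) + 1, so p + q = 40921 − 40500 + 1 = 422.
p and q are the roots of t² − 422t + 40921 = 0.
Discriminant: 422² − 4·40921 = 178084 − 163684 = 14400; √14400 = 120.
q = (422 − 120)/2 = 151, p = (422 + 120)/2 = 271.
Check: 151 · 271 = 40921.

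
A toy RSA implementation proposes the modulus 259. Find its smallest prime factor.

259 is odd.
Digit sum 16, not divisible by 3.
Ends in 9: not divisible by 5.
7: 259 = 7·37

7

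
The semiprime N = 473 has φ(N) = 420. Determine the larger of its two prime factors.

φ(n) = (p−1)(q−1) = n − (p+q) + 1, so p + q = 473 − 420 + 1 = 54.
p and q are the roots of t² − 54t + 473 = 0.
Discriminant: 54² − 4·473 = 2916 − 1892 = 1024; √1024 = 32.
q = (54 − 32)/2 = 11, p = (54 + 32)/2 = 43.
Check: 11 · 43 = 473.

43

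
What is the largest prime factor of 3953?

67

3953 = 59 · 67
67 is prime.
So 3953 = 59 · 67; the largest prime factor is 67.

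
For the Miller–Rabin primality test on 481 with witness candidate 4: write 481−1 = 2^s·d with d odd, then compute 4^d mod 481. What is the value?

233

481 − 1 = 480 = 2^5 · 15, so d = 15.
4^1 ≡ 4 (mod 481)
4^2 ≡ 4^2 = 16 ≡ 16 (mod 481)
4^4 ≡ 16^2 = 256 ≡ 256 (mod 481)
4^8 ≡ 256^2 = 65536 ≡ 120 (mod 481)
15 = 8 + 4 + 2 + 1 in binary powers of 2.
So 4^15 ≡ 120 · 256 · 16 · 4 ≡ 233 (mod 481).
Squaring chain: 233 → 417 → 248 → 417 → 248; never reaches −1, so base 4 is a Miller–Rabin witness that 481 is composite.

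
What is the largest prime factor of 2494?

2494 = 2 · 1247
1247 = 29 · 43
43 is prime.
So 2494 = 2 · 29 · 43; the largest prime factor is 43.

43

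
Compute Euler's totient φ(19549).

19264

Factor: 19549 = 113 · 173.
φ(19549) = (113−1) · (173−1) = 112 · 172 = 19264.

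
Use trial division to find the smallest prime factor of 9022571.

61

9022571 is odd.
Digit sum 26, not divisible by 3.
Ends in 1: not divisible by 5.
7: 9022571 = 7·1288938 + 5
11: 9022571 = 11·820233 + 8
13: 9022571 = 13·694043 + 12
17: 9022571 = 17·530739 + 8
19: 9022571 = 19·474872 + 3
23: 9022571 = 23·392285 + 16
29: 9022571 = 29·311123 + 4
31: 9022571 = 31·291050 + 21
37: 9022571 = 37·243853 + 10
41: 9022571 = 41·220062 + 29
43: 9022571 = 43·209827 + 10
47: 9022571 = 47·191969 + 28
53: 9022571 = 53·170237 + 10
59: 9022571 = 59·152924 + 55
61: 9022571 = 61·147911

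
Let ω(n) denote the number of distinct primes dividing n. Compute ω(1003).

2

1003 = 17 · 59
1003 = 17 · 59, which has 2 distinct prime factors.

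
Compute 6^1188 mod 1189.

6^1 ≡ 6 (mod 1189)
6^2 ≡ 6^2 = 36 ≡ 36 (mod 1189)
6^4 ≡ 36^2 = 1296 ≡ 107 (mod 1189)
6^8 ≡ 107^2 = 11449 ≡ 748 (mod 1189)
6^16 ≡ 748^2 = 559504 ≡ 674 (mod 1189)
6^32 ≡ 674^2 = 454276 ≡ 78 (mod 1189)
6^64 ≡ 78^2 = 6084 ≡ 139 (mod 1189)
6^128 ≡ 139^2 = 19321 ≡ 297 (mod 1189)
6^256 ≡ 297^2 = 88209 ≡ 223 (mod 1189)
6^512 ≡ 223^2 = 49729 ≡ 980 (mod 1189)
6^1024 ≡ 980^2 = 960400 ≡ 877 (mod 1189)
1188 = 1024 + 128 + 32 + 4 in binary powers of 2.
So 6^1188 ≡ 877 · 297 · 78 · 107 ≡ 605 (mod 1189).
Since 605 ≠ 1, base 6 is a Fermat witness: 1189 is composite.

605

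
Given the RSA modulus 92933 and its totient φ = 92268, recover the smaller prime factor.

199

φ(n) = (p−1)(q−1) = n − (p+q) + 1, so p + q = 92933 − 92268 + 1 = 666.
p and q are the roots of t² − 666t + 92933 = 0.
Discriminant: 666² − 4·92933 = 443556 − 371732 = 71824; √71824 = 268.
q = (666 − 268)/2 = 199, p = (666 + 268)/2 = 467.
Check: 199 · 467 = 92933.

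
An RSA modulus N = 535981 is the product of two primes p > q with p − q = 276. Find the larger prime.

883

Since p = q + 276, we have 535981 = q(q + 276), so q² + 276q − 535981 = 0.
Discriminant: 276² + 4·535981 = 76176 + 2143924 = 2220100; √2220100 = 1490.
q = (−276 + 1490)/2 = 607, and p = q + 276 = 883.
Check: 607 · 883 = 535981.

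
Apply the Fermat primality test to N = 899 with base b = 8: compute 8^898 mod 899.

760

8^1 ≡ 8 (mod 899)
8^2 ≡ 8^2 = 64 ≡ 64 (mod 899)
8^4 ≡ 64^2 = 4096 ≡ 500 (mod 899)
8^8 ≡ 500^2 = 250000 ≡ 78 (mod 899)
8^16 ≡ 78^2 = 6084 ≡ 690 (mod 899)
8^32 ≡ 690^2 = 476100 ≡ 529 (mod 899)
8^64 ≡ 529^2 = 279841 ≡ 252 (mod 899)
8^128 ≡ 252^2 = 63504 ≡ 574 (mod 899)
8^256 ≡ 574^2 = 329476 ≡ 442 (mod 899)
8^512 ≡ 442^2 = 195364 ≡ 281 (mod 899)
898 = 512 + 256 + 128 + 2 in binary powers of 2.
So 8^898 ≡ 281 · 442 · 574 · 64 ≡ 760 (mod 899).
Since 760 ≠ 1, base 8 is a Fermat witness: 899 is composite.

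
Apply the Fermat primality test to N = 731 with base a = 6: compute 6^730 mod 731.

6^1 ≡ 6 (mod 731)
6^2 ≡ 6^2 = 36 ≡ 36 (mod 731)
6^4 ≡ 36^2 = 1296 ≡ 565 (mod 731)
6^8 ≡ 565^2 = 319225 ≡ 509 (mod 731)
6^16 ≡ 509^2 = 259081 ≡ 307 (mod 731)
6^32 ≡ 307^2 = 94249 ≡ 681 (mod 731)
6^64 ≡ 681^2 = 463761 ≡ 307 (mod 731)
6^128 ≡ 307^2 = 94249 ≡ 681 (mod 731)
6^256 ≡ 681^2 = 463761 ≡ 307 (mod 731)
6^512 ≡ 307^2 = 94249 ≡ 681 (mod 731)
730 = 512 + 128 + 64 + 16 + 8 + 2 in binary powers of 2.
So 6^730 ≡ 681 · 681 · 307 · 307 · 509 · 36 ≡ 49 (mod 731).
Since 49 ≠ 1, base 6 is a Fermat witness: 731 is composite.

49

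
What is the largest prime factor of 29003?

29003 = 13 · 2231
2231 = 23 · 97
97 is prime.
So 29003 = 13 · 23 · 97; the largest prime factor is 97.

97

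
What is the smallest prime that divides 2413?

19

2413 is odd.
Digit sum 10, not divisible by 3.
Ends in 3: not divisible by 5.
7: 2413 = 7·344 + 5
11: 2413 = 11·219 + 4
13: 2413 = 13·185 + 8
17: 2413 = 17·141 + 16
19: 2413 = 19·127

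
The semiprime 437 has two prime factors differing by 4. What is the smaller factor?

Since p = q + 4, we have 437 = q(q + 4), so q² + 4q − 437 = 0.
Discriminant: 4² + 4·437 = 16 + 1748 = 1764; √1764 = 42.
q = (−4 + 42)/2 = 19, and p = q + 4 = 23.
Check: 19 · 23 = 437.

19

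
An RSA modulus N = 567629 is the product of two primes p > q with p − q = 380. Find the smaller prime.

Since p = q + 380, we have 567629 = q(q + 380), so q² + 380q − 567629 = 0.
Discriminant: 380² + 4·567629 = 144400 + 2270516 = 2414916; √2414916 = 1554.
q = (−380 + 1554)/2 = 587, and p = q + 380 = 967.
Check: 587 · 967 = 567629.

587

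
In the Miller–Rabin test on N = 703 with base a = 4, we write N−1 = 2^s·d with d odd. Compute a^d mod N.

703 − 1 = 702 = 2^1 · 351, so d = 351.
4^1 ≡ 4 (mod 703)
4^2 ≡ 4^2 = 16 ≡ 16 (mod 703)
4^4 ≡ 16^2 = 256 ≡ 256 (mod 703)
4^8 ≡ 256^2 = 65536 ≡ 157 (mod 703)
4^16 ≡ 157^2 = 24649 ≡ 44 (mod 703)
4^32 ≡ 44^2 = 1936 ≡ 530 (mod 703)
4^64 ≡ 530^2 = 280900 ≡ 403 (mod 703)
4^128 ≡ 403^2 = 162409 ≡ 16 (mod 703)
4^256 ≡ 16^2 = 256 ≡ 256 (mod 703)
351 = 256 + 64 + 16 + 8 + 4 + 2 + 1 in binary powers of 2.
So 4^351 ≡ 256 · 403 · 44 · 157 · 256 · 16 · 4 ≡ 628 (mod 703).
Squaring chain: 628; never reaches −1, so base 4 is a Miller–Rabin witness that 703 is composite.

628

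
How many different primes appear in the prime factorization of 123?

123 = 3 · 41
123 = 3 · 41, which has 2 distinct prime factors.

2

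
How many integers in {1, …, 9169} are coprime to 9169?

Factor: 9169 = 53 · 173.
φ(9169) = (53−1) · (173−1) = 52 · 172 = 8944.

8944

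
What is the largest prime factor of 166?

166 = 2 · 83
83 is prime.
So 166 = 2 · 83; the largest prime factor is 83.

83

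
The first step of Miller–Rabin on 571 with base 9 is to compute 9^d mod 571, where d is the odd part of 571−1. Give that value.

1

571 − 1 = 570 = 2^1 · 285, so d = 285.
9^1 ≡ 9 (mod 571)
9^2 ≡ 9^2 = 81 ≡ 81 (mod 571)
9^4 ≡ 81^2 = 6561 ≡ 280 (mod 571)
9^8 ≡ 280^2 = 78400 ≡ 173 (mod 571)
9^16 ≡ 173^2 = 29929 ≡ 237 (mod 571)
9^32 ≡ 237^2 = 56169 ≡ 211 (mod 571)
9^64 ≡ 211^2 = 44521 ≡ 554 (mod 571)
9^128 ≡ 554^2 = 306916 ≡ 289 (mod 571)
9^256 ≡ 289^2 = 83521 ≡ 155 (mod 571)
285 = 256 + 16 + 8 + 4 + 1 in binary powers of 2.
So 9^285 ≡ 155 · 237 · 173 · 280 · 9 ≡ 1 (mod 571).
Since 9^d ≡ 1 (mod 571), base 9 does not prove 571 composite.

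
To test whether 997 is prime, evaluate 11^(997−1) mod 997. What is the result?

11^1 ≡ 11 (mod 997)
11^2 ≡ 11^2 = 121 ≡ 121 (mod 997)
11^4 ≡ 121^2 = 14641 ≡ 683 (mod 997)
11^8 ≡ 683^2 = 466489 ≡ 890 (mod 997)
11^16 ≡ 890^2 = 792100 ≡ 482 (mod 997)
11^32 ≡ 482^2 = 232324 ≡ 23 (mod 997)
11^64 ≡ 23^2 = 529 ≡ 529 (mod 997)
11^128 ≡ 529^2 = 279841 ≡ 681 (mod 997)
11^256 ≡ 681^2 = 463761 ≡ 156 (mod 997)
11^512 ≡ 156^2 = 24336 ≡ 408 (mod 997)
996 = 512 + 256 + 128 + 64 + 32 + 4 in binary powers of 2.
So 11^996 ≡ 408 · 156 · 681 · 529 · 23 · 683 ≡ 1 (mod 997).
Since the result is 1, base 11 gives no evidence that 997 is composite.

1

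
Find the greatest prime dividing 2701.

2701 = 37 · 73
73 is prime.
So 2701 = 37 · 73; the largest prime factor is 73.

73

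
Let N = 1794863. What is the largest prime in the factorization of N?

1794863 = 7 · 256409
256409 = 43 · 5963
5963 = 67 · 89
89 is prime.
So 1794863 = 7 · 43 · 67 · 89; the largest prime factor is 89.

89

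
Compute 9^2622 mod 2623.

752

9^1 ≡ 9 (mod 2623)
9^2 ≡ 9^2 = 81 ≡ 81 (mod 2623)
9^4 ≡ 81^2 = 6561 ≡ 1315 (mod 2623)
9^8 ≡ 1315^2 = 1729225 ≡ 668 (mod 2623)
9^16 ≡ 668^2 = 446224 ≡ 314 (mod 2623)
9^32 ≡ 314^2 = 98596 ≡ 1545 (mod 2623)
9^64 ≡ 1545^2 = 2387025 ≡ 95 (mod 2623)
9^128 ≡ 95^2 = 9025 ≡ 1156 (mod 2623)
9^256 ≡ 1156^2 = 1336336 ≡ 1229 (mod 2623)
9^512 ≡ 1229^2 = 1510441 ≡ 2216 (mod 2623)
9^1024 ≡ 2216^2 = 4910656 ≡ 400 (mod 2623)
9^2048 ≡ 400^2 = 160000 ≡ 2620 (mod 2623)
2622 = 2048 + 512 + 32 + 16 + 8 + 4 + 2 in binary powers of 2.
So 9^2622 ≡ 2620 · 2216 · 1545 · 314 · 668 · 1315 · 81 ≡ 752 (mod 2623).
Since 752 ≠ 1, base 9 is a Fermat witness: 2623 is composite.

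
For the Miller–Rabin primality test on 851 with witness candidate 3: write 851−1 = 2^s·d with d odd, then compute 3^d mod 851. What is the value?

851 − 1 = 850 = 2^1 · 425, so d = 425.
3^1 ≡ 3 (mod 851)
3^2 ≡ 3^2 = 9 ≡ 9 (mod 851)
3^4 ≡ 9^2 = 81 ≡ 81 (mod 851)
3^8 ≡ 81^2 = 6561 ≡ 604 (mod 851)
3^16 ≡ 604^2 = 364816 ≡ 588 (mod 851)
3^32 ≡ 588^2 = 345744 ≡ 238 (mod 851)
3^64 ≡ 238^2 = 56644 ≡ 478 (mod 851)
3^128 ≡ 478^2 = 228484 ≡ 416 (mod 851)
3^256 ≡ 416^2 = 173056 ≡ 303 (mod 851)
425 = 256 + 128 + 32 + 8 + 1 in binary powers of 2.
So 3^425 ≡ 303 · 416 · 238 · 604 · 3 ≡ 324 (mod 851).
Squaring chain: 324; never reaches −1, so base 3 is a Miller–Rabin witness that 851 is composite.

324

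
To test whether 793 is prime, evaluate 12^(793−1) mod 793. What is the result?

12^1 ≡ 12 (mod 793)
12^2 ≡ 12^2 = 144 ≡ 144 (mod 793)
12^4 ≡ 144^2 = 20736 ≡ 118 (mod 793)
12^8 ≡ 118^2 = 13924 ≡ 443 (mod 793)
12^16 ≡ 443^2 = 196249 ≡ 378 (mod 793)
12^32 ≡ 378^2 = 142884 ≡ 144 (mod 793)
12^64 ≡ 144^2 = 20736 ≡ 118 (mod 793)
12^128 ≡ 118^2 = 13924 ≡ 443 (mod 793)
12^256 ≡ 443^2 = 196249 ≡ 378 (mod 793)
12^512 ≡ 378^2 = 142884 ≡ 144 (mod 793)
792 = 512 + 256 + 16 + 8 in binary powers of 2.
So 12^792 ≡ 144 · 378 · 378 · 443 ≡ 729 (mod 793).
Since 729 ≠ 1, base 12 is a Fermat witness: 793 is composite.

729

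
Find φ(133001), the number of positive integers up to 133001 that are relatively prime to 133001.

Factor: 133001 = 11 · 107 · 113.
φ(133001) = (11−1) · (107−1) · (113−1) = 10 · 106 · 112 = 118720.

118720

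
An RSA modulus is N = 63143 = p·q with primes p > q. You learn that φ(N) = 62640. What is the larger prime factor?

271

φ(n) = (p−1)(q−1) = n − (p+q) + 1, so p + q = 63143 − 62640 + 1 = 504.
p and q are the roots of t² − 504t + 63143 = 0.
Discriminant: 504² − 4·63143 = 254016 − 252572 = 1444; √1444 = 38.
q = (504 − 38)/2 = 233, p = (504 + 38)/2 = 271.
Check: 233 · 271 = 63143.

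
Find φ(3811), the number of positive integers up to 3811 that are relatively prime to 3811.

Factor: 3811 = 37 · 103.
φ(3811) = (37−1) · (103−1) = 36 · 102 = 3672.

3672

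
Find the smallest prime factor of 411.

3

411 is odd.
Digit sum 6, divisible by 3.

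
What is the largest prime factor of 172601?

172601 = 11 · 15691
15691 = 13 · 1207
1207 = 17 · 71
71 is prime.
So 172601 = 11 · 13 · 17 · 71; the largest prime factor is 71.

71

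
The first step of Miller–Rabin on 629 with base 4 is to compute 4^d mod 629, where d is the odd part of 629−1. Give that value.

225

629 − 1 = 628 = 2^2 · 157, so d = 157.
4^1 ≡ 4 (mod 629)
4^2 ≡ 4^2 = 16 ≡ 16 (mod 629)
4^4 ≡ 16^2 = 256 ≡ 256 (mod 629)
4^8 ≡ 256^2 = 65536 ≡ 120 (mod 629)
4^16 ≡ 120^2 = 14400 ≡ 562 (mod 629)
4^32 ≡ 562^2 = 315844 ≡ 86 (mod 629)
4^64 ≡ 86^2 = 7396 ≡ 477 (mod 629)
4^128 ≡ 477^2 = 227529 ≡ 460 (mod 629)
157 = 128 + 16 + 8 + 4 + 1 in binary powers of 2.
So 4^157 ≡ 460 · 562 · 120 · 256 · 4 ≡ 225 (mod 629).
Squaring chain: 225 → 305; never reaches −1, so base 4 is a Miller–Rabin witness that 629 is composite.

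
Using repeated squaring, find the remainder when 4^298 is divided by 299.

165

4^1 ≡ 4 (mod 299)
4^2 ≡ 4^2 = 16 ≡ 16 (mod 299)
4^4 ≡ 16^2 = 256 ≡ 256 (mod 299)
4^8 ≡ 256^2 = 65536 ≡ 55 (mod 299)
4^16 ≡ 55^2 = 3025 ≡ 35 (mod 299)
4^32 ≡ 35^2 = 1225 ≡ 29 (mod 299)
4^64 ≡ 29^2 = 841 ≡ 243 (mod 299)
4^128 ≡ 243^2 = 59049 ≡ 146 (mod 299)
4^256 ≡ 146^2 = 21316 ≡ 87 (mod 299)
298 = 256 + 32 + 8 + 2 in binary powers of 2.
So 4^298 ≡ 87 · 29 · 55 · 16 ≡ 165 (mod 299).
Since 165 ≠ 1, base 4 is a Fermat witness: 299 is composite.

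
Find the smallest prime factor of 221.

13

221 is odd.
Digit sum 5, not divisible by 3.
Ends in 1: not divisible by 5.
7: 221 = 7·31 + 4
11: 221 = 11·20 + 1
13: 221 = 13·17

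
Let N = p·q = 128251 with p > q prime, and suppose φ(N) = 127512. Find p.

463

φ(n) = (p−1)(q−1) = n − (p+q) + 1, so p + q = 128251 − 127512 + 1 = 740.
p and q are the roots of t² − 740t + 128251 = 0.
Discriminant: 740² − 4·128251 = 547600 − 513004 = 34596; √34596 = 186.
q = (740 − 186)/2 = 277, p = (740 + 186)/2 = 463.
Check: 277 · 463 = 128251.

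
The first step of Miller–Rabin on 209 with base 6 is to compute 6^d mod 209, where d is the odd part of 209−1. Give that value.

209 − 1 = 208 = 2^4 · 13, so d = 13.
6^1 ≡ 6 (mod 209)
6^2 ≡ 6^2 = 36 ≡ 36 (mod 209)
6^4 ≡ 36^2 = 1296 ≡ 42 (mod 209)
6^8 ≡ 42^2 = 1764 ≡ 92 (mod 209)
13 = 8 + 4 + 1 in binary powers of 2.
So 6^13 ≡ 92 · 42 · 6 ≡ 194 (mod 209).
Squaring chain: 194 → 16 → 47 → 119; never reaches −1, so base 6 is a Miller–Rabin witness that 209 is composite.

194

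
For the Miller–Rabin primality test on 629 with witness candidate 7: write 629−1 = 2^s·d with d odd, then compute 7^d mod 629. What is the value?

329

629 − 1 = 628 = 2^2 · 157, so d = 157.
7^1 ≡ 7 (mod 629)
7^2 ≡ 7^2 = 49 ≡ 49 (mod 629)
7^4 ≡ 49^2 = 2401 ≡ 514 (mod 629)
7^8 ≡ 514^2 = 264196 ≡ 16 (mod 629)
7^16 ≡ 16^2 = 256 ≡ 256 (mod 629)
7^32 ≡ 256^2 = 65536 ≡ 120 (mod 629)
7^64 ≡ 120^2 = 14400 ≡ 562 (mod 629)
7^128 ≡ 562^2 = 315844 ≡ 86 (mod 629)
157 = 128 + 16 + 8 + 4 + 1 in binary powers of 2.
So 7^157 ≡ 86 · 256 · 16 · 514 · 7 ≡ 329 (mod 629).
Squaring chain: 329 → 53; never reaches −1, so base 7 is a Miller–Rabin witness that 629 is composite.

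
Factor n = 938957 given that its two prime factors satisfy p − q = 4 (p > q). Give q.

Since p = q + 4, we have 938957 = q(q + 4), so q² + 4q − 938957 = 0.
Discriminant: 4² + 4·938957 = 16 + 3755828 = 3755844; √3755844 = 1938.
q = (−4 + 1938)/2 = 967, and p = q + 4 = 971.
Check: 967 · 971 = 938957.

967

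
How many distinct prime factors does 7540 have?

7540 = 2^2 · 1885
1885 = 5 · 377
377 = 13 · 29
7540 = 2^2 · 5 · 13 · 29, which has 4 distinct prime factors.

4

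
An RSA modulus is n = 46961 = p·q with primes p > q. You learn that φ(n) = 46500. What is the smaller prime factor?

φ(n) = (p−1)(q−1) = n − (p+q) + 1, so p + q = 46961 − 46500 + 1 = 462.
p and q are the roots of t² − 462t + 46961 = 0.
Discriminant: 462² − 4·46961 = 213444 − 187844 = 25600; √25600 = 160.
q = (462 − 160)/2 = 151, p = (462 + 160)/2 = 311.
Check: 151 · 311 = 46961.

151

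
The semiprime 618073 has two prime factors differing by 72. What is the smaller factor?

751

Since p = q + 72, we have 618073 = q(q + 72), so q² + 72q − 618073 = 0.
Discriminant: 72² + 4·618073 = 5184 + 2472292 = 2477476; √2477476 = 1574.
q = (−72 + 1574)/2 = 751, and p = q + 72 = 823.
Check: 751 · 823 = 618073.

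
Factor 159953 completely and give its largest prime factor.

97

159953 = 17 · 9409
9409 = 97 · 97
97 = 97 · 1
So 159953 = 17 · 97^2; the largest prime factor is 97.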